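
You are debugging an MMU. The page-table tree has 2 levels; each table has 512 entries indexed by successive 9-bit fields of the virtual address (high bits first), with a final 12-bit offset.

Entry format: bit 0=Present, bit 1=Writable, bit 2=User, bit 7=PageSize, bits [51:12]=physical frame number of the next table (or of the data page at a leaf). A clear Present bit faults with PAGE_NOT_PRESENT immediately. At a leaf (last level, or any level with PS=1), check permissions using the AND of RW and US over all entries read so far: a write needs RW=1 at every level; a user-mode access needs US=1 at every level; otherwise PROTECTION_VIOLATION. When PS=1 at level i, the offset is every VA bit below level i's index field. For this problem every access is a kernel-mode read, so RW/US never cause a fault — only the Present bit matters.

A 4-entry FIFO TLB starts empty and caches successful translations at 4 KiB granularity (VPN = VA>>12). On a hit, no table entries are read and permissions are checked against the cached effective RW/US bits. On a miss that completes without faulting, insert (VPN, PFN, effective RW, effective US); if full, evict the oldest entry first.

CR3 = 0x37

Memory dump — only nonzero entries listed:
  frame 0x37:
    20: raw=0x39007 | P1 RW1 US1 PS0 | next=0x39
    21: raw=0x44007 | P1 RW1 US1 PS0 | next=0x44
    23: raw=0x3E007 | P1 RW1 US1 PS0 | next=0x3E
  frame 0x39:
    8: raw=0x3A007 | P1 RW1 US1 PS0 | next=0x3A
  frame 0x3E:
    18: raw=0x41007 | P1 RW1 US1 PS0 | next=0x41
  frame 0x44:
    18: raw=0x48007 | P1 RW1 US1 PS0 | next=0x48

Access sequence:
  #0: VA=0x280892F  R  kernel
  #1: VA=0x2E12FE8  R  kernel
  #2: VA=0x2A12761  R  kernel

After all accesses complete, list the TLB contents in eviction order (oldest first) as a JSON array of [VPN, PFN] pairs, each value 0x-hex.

Trace:
#0 VA=0x280892F (r,kernel):
  L0 @0x37[20] → 0x39007  P=1,RW=1,US=1,PS=0
  L1 @0x39[8] → 0x3A007  P=1,RW=1,US=1,PS=0
  ✓ 0x3A92F  — 2 lookups
#1 VA=0x2E12FE8 (r,kernel):
  L0 @0x37[23] → 0x3E007  P=1,RW=1,US=1,PS=0
  L1 @0x3E[18] → 0x41007  P=1,RW=1,US=1,PS=0
  ✓ 0x41FE8  — 2 lookups
#2 VA=0x2A12761 (r,kernel):
  L0 @0x37[21] → 0x44007  P=1,RW=1,US=1,PS=0
  L1 @0x44[18] → 0x48007  P=1,RW=1,US=1,PS=0
  ✓ 0x48761  — 2 lookups

TLB: [["0x2808", "0x3A"], ["0x2E12", "0x41"], ["0x2A12", "0x48"]]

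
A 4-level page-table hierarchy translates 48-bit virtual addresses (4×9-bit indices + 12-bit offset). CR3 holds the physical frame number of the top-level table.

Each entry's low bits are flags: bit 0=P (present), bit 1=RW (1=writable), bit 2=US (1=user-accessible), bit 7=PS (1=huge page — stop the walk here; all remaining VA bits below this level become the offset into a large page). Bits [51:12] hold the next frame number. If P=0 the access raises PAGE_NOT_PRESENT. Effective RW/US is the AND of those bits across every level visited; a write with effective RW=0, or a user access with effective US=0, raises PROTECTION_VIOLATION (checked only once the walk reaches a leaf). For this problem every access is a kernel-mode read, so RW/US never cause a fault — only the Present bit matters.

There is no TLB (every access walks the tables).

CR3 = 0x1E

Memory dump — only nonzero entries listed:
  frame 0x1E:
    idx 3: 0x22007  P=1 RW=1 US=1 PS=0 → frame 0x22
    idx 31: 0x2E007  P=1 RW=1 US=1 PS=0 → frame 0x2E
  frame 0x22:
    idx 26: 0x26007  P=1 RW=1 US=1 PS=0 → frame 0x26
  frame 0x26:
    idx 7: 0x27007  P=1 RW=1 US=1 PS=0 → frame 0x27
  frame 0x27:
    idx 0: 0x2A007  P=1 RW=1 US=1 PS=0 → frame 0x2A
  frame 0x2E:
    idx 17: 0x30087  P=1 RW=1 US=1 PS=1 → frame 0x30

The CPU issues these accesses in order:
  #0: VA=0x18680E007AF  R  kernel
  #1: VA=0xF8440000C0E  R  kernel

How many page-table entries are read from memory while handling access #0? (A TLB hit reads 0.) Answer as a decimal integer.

Trace:
#0 VA=0x18680E007AF (r,kernel):
  L0 @0x1E[3] → 0x22007  P=1,RW=1,US=1,PS=0
  L1 @0x22[26] → 0x26007  P=1,RW=1,US=1,PS=0
  L2 @0x26[7] → 0x27007  P=1,RW=1,US=1,PS=0
  L3 @0x27[0] → 0x2A007  P=1,RW=1,US=1,PS=0
  ⇒ phys 0x2A7AF  [4 reads]
#1 VA=0xF8440000C0E (r,kernel):
  L0 @0x1E[31] → 0x2E007  P=1,RW=1,US=1,PS=0
  L1 @0x2E[17] → 0x30087  P=1,RW=1,US=1,PS=1
  ⇒ phys 0x30C0E (huge @L1)  [2 reads]

Entries read for #0: 4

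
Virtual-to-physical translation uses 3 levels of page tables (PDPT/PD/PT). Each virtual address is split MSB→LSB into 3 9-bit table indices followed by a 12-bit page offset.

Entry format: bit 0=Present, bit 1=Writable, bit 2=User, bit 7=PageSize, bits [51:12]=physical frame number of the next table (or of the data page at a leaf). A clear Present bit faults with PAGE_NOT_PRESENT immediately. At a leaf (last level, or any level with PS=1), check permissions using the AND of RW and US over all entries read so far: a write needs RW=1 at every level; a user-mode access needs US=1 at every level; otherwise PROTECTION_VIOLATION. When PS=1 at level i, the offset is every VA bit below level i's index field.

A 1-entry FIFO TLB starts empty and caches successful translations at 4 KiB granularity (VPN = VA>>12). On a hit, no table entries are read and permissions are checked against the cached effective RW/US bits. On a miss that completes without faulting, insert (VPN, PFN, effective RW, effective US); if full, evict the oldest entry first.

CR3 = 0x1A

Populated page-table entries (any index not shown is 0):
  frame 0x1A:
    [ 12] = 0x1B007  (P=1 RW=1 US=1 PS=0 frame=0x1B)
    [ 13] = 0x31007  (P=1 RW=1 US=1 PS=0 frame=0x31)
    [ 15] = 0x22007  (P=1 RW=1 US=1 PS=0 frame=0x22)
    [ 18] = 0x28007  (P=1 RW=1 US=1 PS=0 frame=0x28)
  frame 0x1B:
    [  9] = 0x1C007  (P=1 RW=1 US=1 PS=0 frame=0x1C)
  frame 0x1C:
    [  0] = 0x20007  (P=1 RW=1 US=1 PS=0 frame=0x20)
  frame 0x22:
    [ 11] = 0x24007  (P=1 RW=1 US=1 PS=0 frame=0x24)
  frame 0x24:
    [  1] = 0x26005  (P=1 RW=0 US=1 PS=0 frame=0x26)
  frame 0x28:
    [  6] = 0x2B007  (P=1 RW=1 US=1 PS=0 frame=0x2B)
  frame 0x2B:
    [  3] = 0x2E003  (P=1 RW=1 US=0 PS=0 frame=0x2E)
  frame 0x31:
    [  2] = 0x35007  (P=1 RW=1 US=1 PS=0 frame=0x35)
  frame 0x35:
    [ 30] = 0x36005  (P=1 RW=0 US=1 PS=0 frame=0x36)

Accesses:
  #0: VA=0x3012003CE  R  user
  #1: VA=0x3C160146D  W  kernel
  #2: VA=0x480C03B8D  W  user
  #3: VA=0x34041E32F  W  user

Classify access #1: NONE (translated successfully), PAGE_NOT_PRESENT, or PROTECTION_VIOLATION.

Walk each access:
#0 VA=0x3012003CE (r,user):
  lvl0: tbl 0x1A, slot 12 ⇒ 0x1B007 (P1/RW1/US1/PS0)
  lvl1: tbl 0x1B, slot 9 ⇒ 0x1C007 (P1/RW1/US1/PS0)
  lvl2: tbl 0x1C, slot 0 ⇒ 0x20007 (P1/RW1/US1/PS0)
  → PA=0x203CE  (3 entries read)
#1 VA=0x3C160146D (w,kernel):
  lvl0: tbl 0x1A, slot 15 ⇒ 0x22007 (P1/RW1/US1/PS0)
  lvl1: tbl 0x22, slot 11 ⇒ 0x24007 (P1/RW1/US1/PS0)
  lvl2: tbl 0x24, slot 1 ⇒ 0x26005 (P1/RW0/US1/PS0)
  ⇒ fault: PROTECTION_VIOLATION  — 3 lookups
#2 VA=0x480C03B8D (w,user):
  lvl0: tbl 0x1A, slot 18 ⇒ 0x28007 (P1/RW1/US1/PS0)
  lvl1: tbl 0x28, slot 6 ⇒ 0x2B007 (P1/RW1/US1/PS0)
  lvl2: tbl 0x2B, slot 3 ⇒ 0x2E003 (P1/RW1/US0/PS0)
  ⇒ fault: PROTECTION_VIOLATION  — 3 lookups
#3 VA=0x34041E32F (w,user):
  lvl0: tbl 0x1A, slot 13 ⇒ 0x31007 (P1/RW1/US1/PS0)
  lvl1: tbl 0x31, slot 2 ⇒ 0x35007 (P1/RW1/US1/PS0)
  lvl2: tbl 0x35, slot 30 ⇒ 0x36005 (P1/RW0/US1/PS0)
  ⇒ fault: PROTECTION_VIOLATION  — 3 lookups

Access #1 fault: PROTECTION_VIOLATION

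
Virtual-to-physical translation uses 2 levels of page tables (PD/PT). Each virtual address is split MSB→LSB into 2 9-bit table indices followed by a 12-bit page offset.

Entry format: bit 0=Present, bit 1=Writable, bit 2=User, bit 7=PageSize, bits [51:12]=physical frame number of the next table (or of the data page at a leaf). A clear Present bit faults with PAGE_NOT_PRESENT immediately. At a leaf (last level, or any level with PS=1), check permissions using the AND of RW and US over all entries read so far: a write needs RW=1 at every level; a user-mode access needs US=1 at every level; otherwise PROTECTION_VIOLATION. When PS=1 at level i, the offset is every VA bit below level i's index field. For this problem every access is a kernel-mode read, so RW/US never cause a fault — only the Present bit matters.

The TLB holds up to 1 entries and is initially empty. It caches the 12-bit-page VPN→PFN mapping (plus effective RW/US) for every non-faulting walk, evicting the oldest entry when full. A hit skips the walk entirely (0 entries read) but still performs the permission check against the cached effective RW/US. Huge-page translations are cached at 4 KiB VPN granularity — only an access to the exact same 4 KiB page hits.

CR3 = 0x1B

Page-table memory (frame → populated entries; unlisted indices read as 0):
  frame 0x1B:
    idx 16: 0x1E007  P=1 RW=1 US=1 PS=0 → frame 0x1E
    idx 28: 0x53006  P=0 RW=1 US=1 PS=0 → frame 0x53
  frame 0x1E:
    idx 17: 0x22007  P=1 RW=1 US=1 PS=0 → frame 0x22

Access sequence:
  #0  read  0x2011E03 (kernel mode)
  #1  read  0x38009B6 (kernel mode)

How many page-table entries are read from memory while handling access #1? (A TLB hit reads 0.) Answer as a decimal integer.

Trace:
#0 VA=0x2011E03 (r,kernel):
  lvl0: tbl 0x1B, slot 16 ⇒ 0x1E007 (P1/RW1/US1/PS0)
  lvl1: tbl 0x1E, slot 17 ⇒ 0x22007 (P1/RW1/US1/PS0)
  ✓ 0x22E03  — 2 lookups
#1 VA=0x38009B6 (r,kernel):
  lvl0: tbl 0x1B, slot 28 ⇒ 0x53006 (P0/RW1/US1/PS0)
  ⇒ fault: PAGE_NOT_PRESENT  — 1 lookups

Entries read for #1: 1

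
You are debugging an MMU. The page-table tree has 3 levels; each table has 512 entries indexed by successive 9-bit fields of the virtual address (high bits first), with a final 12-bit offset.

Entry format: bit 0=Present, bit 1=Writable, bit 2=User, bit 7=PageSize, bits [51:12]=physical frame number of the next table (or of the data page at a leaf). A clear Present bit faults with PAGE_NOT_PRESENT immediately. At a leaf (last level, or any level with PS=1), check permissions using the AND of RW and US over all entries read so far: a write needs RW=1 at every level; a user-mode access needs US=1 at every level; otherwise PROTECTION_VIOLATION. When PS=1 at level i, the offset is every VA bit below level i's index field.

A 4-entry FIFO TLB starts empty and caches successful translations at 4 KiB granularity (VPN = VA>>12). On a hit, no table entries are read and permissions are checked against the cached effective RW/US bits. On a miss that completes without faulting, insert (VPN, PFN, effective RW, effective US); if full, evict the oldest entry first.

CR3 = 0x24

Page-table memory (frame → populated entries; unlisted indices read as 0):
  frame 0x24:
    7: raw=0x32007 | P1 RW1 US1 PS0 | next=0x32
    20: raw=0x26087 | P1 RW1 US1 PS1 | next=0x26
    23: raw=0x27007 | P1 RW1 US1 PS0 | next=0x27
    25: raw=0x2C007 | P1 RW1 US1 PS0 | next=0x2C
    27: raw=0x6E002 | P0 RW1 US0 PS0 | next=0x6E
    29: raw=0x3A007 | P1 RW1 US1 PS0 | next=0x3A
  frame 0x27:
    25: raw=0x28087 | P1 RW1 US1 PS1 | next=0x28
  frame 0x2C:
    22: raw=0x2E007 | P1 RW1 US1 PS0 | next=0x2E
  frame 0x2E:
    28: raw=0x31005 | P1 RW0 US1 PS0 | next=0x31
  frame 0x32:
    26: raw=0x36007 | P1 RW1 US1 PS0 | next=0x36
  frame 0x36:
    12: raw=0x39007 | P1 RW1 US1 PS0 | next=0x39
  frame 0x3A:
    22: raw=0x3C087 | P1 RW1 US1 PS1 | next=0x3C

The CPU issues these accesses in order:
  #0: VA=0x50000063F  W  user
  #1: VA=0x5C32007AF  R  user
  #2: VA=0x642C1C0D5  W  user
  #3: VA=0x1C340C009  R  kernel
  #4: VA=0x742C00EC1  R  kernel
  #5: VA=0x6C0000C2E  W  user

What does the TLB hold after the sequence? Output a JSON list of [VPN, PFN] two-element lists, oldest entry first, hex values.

Walk each access:
#0 VA=0x50000063F (w,user):
  lvl0: tbl 0x24, slot 20 ⇒ 0x26087 (P1/RW1/US1/PS1)
  ⇒ phys 0x2663F (huge @L0)  [1 reads]
#1 VA=0x5C32007AF (r,user):
  lvl0: tbl 0x24, slot 23 ⇒ 0x27007 (P1/RW1/US1/PS0)
  lvl1: tbl 0x27, slot 25 ⇒ 0x28087 (P1/RW1/US1/PS1)
  ⇒ phys 0x287AF (huge @L1)  [2 reads]
#2 VA=0x642C1C0D5 (w,user):
  lvl0: tbl 0x24, slot 25 ⇒ 0x2C007 (P1/RW1/US1/PS0)
  lvl1: tbl 0x2C, slot 22 ⇒ 0x2E007 (P1/RW1/US1/PS0)
  lvl2: tbl 0x2E, slot 28 ⇒ 0x31005 (P1/RW0/US1/PS0)
  ⇒ fault: PROTECTION_VIOLATION  — 3 lookups
#3 VA=0x1C340C009 (r,kernel):
  lvl0: tbl 0x24, slot 7 ⇒ 0x32007 (P1/RW1/US1/PS0)
  lvl1: tbl 0x32, slot 26 ⇒ 0x36007 (P1/RW1/US1/PS0)
  lvl2: tbl 0x36, slot 12 ⇒ 0x39007 (P1/RW1/US1/PS0)
  ⇒ phys 0x39009  [3 reads]
#4 VA=0x742C00EC1 (r,kernel):
  lvl0: tbl 0x24, slot 29 ⇒ 0x3A007 (P1/RW1/US1/PS0)
  lvl1: tbl 0x3A, slot 22 ⇒ 0x3C087 (P1/RW1/US1/PS1)
  ⇒ phys 0x3CEC1 (huge @L1)  [2 reads]
#5 VA=0x6C0000C2E (w,user):
  lvl0: tbl 0x24, slot 27 ⇒ 0x6E002 (P0/RW1/US0/PS0)
  ⇒ fault: PAGE_NOT_PRESENT  — 1 lookups

TLB: [["0x500000", "0x26"], ["0x5C3200", "0x28"], ["0x1C340C", "0x39"], ["0x742C00", "0x3C"]]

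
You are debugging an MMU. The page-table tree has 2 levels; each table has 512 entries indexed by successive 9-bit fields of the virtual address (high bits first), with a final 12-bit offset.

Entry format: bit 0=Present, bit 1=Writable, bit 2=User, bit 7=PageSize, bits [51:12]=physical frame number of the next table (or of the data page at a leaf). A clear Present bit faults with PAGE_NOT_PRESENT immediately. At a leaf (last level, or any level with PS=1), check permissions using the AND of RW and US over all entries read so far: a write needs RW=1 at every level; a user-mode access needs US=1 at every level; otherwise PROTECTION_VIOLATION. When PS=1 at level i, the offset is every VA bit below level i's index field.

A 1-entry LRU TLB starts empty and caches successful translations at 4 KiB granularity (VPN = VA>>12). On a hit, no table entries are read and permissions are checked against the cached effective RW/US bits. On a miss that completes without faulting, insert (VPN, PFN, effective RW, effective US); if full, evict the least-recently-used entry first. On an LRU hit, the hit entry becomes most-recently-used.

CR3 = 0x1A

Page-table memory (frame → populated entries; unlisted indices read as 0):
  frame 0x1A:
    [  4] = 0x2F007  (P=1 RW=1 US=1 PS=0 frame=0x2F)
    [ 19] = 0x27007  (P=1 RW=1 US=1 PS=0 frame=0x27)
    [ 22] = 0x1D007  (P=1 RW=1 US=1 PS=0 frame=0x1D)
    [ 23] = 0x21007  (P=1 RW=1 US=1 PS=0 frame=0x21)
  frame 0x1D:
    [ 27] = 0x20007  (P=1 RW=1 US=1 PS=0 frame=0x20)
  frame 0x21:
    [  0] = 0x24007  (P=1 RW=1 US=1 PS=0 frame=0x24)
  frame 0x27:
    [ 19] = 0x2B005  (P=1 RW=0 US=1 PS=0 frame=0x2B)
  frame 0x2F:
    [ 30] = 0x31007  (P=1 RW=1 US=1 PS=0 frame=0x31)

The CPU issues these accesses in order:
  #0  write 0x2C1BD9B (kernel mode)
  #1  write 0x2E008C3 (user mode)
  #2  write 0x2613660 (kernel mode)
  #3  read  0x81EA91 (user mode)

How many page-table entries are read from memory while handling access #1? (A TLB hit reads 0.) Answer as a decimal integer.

Trace:
#0 VA=0x2C1BD9B (w,kernel):
  lvl0: tbl 0x1A, slot 22 ⇒ 0x1D007 (P1/RW1/US1/PS0)
  lvl1: tbl 0x1D, slot 27 ⇒ 0x20007 (P1/RW1/US1/PS0)
  → PA=0x20D9B  (2 entries read)
#1 VA=0x2E008C3 (w,user):
  lvl0: tbl 0x1A, slot 23 ⇒ 0x21007 (P1/RW1/US1/PS0)
  lvl1: tbl 0x21, slot 0 ⇒ 0x24007 (P1/RW1/US1/PS0)
  → PA=0x248C3  (2 entries read)
#2 VA=0x2613660 (w,kernel):
  lvl0: tbl 0x1A, slot 19 ⇒ 0x27007 (P1/RW1/US1/PS0)
  lvl1: tbl 0x27, slot 19 ⇒ 0x2B005 (P1/RW0/US1/PS0)
  ⇒ fault: PROTECTION_VIOLATION  — 2 lookups
#3 VA=0x81EA91 (r,user):
  lvl0: tbl 0x1A, slot 4 ⇒ 0x2F007 (P1/RW1/US1/PS0)
  lvl1: tbl 0x2F, slot 30 ⇒ 0x31007 (P1/RW1/US1/PS0)
  → PA=0x31A91  (2 entries read)

Entries read for #1: 2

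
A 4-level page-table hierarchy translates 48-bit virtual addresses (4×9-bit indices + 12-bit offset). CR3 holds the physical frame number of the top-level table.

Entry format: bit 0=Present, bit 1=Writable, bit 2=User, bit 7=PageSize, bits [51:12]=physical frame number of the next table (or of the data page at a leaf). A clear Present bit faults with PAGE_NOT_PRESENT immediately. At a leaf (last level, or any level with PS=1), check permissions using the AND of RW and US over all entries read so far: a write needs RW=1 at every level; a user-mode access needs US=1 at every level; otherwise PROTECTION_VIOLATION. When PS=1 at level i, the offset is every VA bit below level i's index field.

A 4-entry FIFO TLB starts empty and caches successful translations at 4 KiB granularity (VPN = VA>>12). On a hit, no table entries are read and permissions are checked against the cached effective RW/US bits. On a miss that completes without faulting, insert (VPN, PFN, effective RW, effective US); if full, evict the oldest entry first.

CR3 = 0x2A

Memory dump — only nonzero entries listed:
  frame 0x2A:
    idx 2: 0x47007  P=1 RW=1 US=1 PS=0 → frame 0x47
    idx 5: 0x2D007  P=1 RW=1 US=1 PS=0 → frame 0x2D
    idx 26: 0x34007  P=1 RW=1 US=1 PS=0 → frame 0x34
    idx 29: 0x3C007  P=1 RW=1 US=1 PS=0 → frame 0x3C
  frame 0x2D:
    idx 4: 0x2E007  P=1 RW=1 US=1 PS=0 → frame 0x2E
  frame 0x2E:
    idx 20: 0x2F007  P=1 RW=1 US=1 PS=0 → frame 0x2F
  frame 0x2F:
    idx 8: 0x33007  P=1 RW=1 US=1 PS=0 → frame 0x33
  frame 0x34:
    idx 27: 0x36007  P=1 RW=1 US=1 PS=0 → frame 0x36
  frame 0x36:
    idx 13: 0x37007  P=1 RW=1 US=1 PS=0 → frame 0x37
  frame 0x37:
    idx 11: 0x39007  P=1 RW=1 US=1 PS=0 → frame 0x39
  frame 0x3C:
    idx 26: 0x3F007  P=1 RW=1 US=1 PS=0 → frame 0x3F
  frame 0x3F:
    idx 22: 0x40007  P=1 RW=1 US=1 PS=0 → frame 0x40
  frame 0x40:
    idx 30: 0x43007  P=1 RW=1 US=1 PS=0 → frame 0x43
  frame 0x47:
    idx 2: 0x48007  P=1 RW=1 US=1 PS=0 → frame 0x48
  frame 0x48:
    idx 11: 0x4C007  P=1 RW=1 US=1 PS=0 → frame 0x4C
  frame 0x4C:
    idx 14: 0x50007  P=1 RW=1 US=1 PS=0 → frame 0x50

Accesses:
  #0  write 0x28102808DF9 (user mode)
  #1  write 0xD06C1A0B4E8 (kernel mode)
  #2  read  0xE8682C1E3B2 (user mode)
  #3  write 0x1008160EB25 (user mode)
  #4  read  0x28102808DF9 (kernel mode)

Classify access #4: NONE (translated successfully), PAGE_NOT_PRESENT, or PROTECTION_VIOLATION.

Walk each access:
#0 VA=0x28102808DF9 (w,user):
  [0] read 0x2A idx=5: raw=0x2D007 flags P=1 W=1 U=1 S=0
  [1] read 0x2D idx=4: raw=0x2E007 flags P=1 W=1 U=1 S=0
  [2] read 0x2E idx=20: raw=0x2F007 flags P=1 W=1 U=1 S=0
  [3] read 0x2F idx=8: raw=0x33007 flags P=1 W=1 U=1 S=0
  ✓ 0x33DF9  — 4 lookups
#1 VA=0xD06C1A0B4E8 (w,kernel):
  [0] read 0x2A idx=26: raw=0x34007 flags P=1 W=1 U=1 S=0
  [1] read 0x34 idx=27: raw=0x36007 flags P=1 W=1 U=1 S=0
  [2] read 0x36 idx=13: raw=0x37007 flags P=1 W=1 U=1 S=0
  [3] read 0x37 idx=11: raw=0x39007 flags P=1 W=1 U=1 S=0
  ✓ 0x394E8  — 4 lookups
#2 VA=0xE8682C1E3B2 (r,user):
  [0] read 0x2A idx=29: raw=0x3C007 flags P=1 W=1 U=1 S=0
  [1] read 0x3C idx=26: raw=0x3F007 flags P=1 W=1 U=1 S=0
  [2] read 0x3F idx=22: raw=0x40007 flags P=1 W=1 U=1 S=0
  [3] read 0x40 idx=30: raw=0x43007 flags P=1 W=1 U=1 S=0
  ✓ 0x433B2  — 4 lookups
#3 VA=0x1008160EB25 (w,user):
  [0] read 0x2A idx=2: raw=0x47007 flags P=1 W=1 U=1 S=0
  [1] read 0x47 idx=2: raw=0x48007 flags P=1 W=1 U=1 S=0
  [2] read 0x48 idx=11: raw=0x4C007 flags P=1 W=1 U=1 S=0
  [3] read 0x4C idx=14: raw=0x50007 flags P=1 W=1 U=1 S=0
  ✓ 0x50B25  — 4 lookups
#4 VA=0x28102808DF9 (r,kernel):
  TLB hit vpn=0x28102808 → PA=0x33DF9

Access #4 fault: NONE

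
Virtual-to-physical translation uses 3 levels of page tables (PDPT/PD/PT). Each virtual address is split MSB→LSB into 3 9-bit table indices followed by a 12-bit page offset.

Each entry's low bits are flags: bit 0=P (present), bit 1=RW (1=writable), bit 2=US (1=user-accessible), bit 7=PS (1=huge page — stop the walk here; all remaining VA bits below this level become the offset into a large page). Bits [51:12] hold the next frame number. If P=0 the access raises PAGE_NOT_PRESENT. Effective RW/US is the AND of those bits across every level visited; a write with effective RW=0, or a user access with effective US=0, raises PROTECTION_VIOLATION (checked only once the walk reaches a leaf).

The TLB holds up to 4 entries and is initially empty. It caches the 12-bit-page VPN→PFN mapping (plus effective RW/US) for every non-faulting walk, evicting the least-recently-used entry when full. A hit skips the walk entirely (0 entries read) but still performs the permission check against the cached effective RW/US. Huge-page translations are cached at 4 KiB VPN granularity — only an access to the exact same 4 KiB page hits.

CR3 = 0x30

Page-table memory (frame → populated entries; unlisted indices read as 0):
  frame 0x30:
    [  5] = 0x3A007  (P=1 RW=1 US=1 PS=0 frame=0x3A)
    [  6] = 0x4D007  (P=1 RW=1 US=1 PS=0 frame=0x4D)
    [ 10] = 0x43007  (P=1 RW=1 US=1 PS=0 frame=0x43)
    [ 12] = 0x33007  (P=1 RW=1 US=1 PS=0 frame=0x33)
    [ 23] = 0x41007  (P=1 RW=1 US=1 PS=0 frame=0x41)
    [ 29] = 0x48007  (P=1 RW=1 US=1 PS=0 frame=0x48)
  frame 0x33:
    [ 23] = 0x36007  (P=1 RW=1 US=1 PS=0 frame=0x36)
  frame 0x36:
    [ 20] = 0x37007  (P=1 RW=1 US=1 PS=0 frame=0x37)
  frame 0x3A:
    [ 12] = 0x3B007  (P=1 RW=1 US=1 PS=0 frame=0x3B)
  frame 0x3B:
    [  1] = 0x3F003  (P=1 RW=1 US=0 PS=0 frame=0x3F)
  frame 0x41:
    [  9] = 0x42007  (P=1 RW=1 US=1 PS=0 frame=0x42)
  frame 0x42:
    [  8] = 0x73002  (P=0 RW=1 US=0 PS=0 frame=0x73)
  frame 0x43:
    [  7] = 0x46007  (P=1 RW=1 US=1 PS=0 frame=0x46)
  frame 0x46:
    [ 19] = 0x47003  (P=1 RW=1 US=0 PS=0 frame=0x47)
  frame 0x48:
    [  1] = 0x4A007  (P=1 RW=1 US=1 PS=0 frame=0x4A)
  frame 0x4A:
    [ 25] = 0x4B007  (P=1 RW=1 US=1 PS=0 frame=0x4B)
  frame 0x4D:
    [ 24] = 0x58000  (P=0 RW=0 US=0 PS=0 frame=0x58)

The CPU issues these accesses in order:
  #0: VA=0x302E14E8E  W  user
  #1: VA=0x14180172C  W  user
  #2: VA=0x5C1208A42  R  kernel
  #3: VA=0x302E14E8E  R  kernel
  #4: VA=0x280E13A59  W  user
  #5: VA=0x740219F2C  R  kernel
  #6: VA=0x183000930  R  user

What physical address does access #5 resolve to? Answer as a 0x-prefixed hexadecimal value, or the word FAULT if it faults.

Walk each access:
#0 VA=0x302E14E8E (w,user):
  lvl0: tbl 0x30, slot 12 ⇒ 0x33007 (P1/RW1/US1/PS0)
  lvl1: tbl 0x33, slot 23 ⇒ 0x36007 (P1/RW1/US1/PS0)
  lvl2: tbl 0x36, slot 20 ⇒ 0x37007 (P1/RW1/US1/PS0)
  ⇒ phys 0x37E8E  [3 reads]
#1 VA=0x14180172C (w,user):
  lvl0: tbl 0x30, slot 5 ⇒ 0x3A007 (P1/RW1/US1/PS0)
  lvl1: tbl 0x3A, slot 12 ⇒ 0x3B007 (P1/RW1/US1/PS0)
  lvl2: tbl 0x3B, slot 1 ⇒ 0x3F003 (P1/RW1/US0/PS0)
  → PROTECTION_VIOLATION  (3 entries read)
#2 VA=0x5C1208A42 (r,kernel):
  lvl0: tbl 0x30, slot 23 ⇒ 0x41007 (P1/RW1/US1/PS0)
  lvl1: tbl 0x41, slot 9 ⇒ 0x42007 (P1/RW1/US1/PS0)
  lvl2: tbl 0x42, slot 8 ⇒ 0x73002 (P0/RW1/US0/PS0)
  → PAGE_NOT_PRESENT  (3 entries read)
#3 VA=0x302E14E8E (r,kernel):
  TLB hit vpn=0x302E14 → PA=0x37E8E
#4 VA=0x280E13A59 (w,user):
  lvl0: tbl 0x30, slot 10 ⇒ 0x43007 (P1/RW1/US1/PS0)
  lvl1: tbl 0x43, slot 7 ⇒ 0x46007 (P1/RW1/US1/PS0)
  lvl2: tbl 0x46, slot 19 ⇒ 0x47003 (P1/RW1/US0/PS0)
  → PROTECTION_VIOLATION  (3 entries read)
#5 VA=0x740219F2C (r,kernel):
  lvl0: tbl 0x30, slot 29 ⇒ 0x48007 (P1/RW1/US1/PS0)
  lvl1: tbl 0x48, slot 1 ⇒ 0x4A007 (P1/RW1/US1/PS0)
  lvl2: tbl 0x4A, slot 25 ⇒ 0x4B007 (P1/RW1/US1/PS0)
  ⇒ phys 0x4BF2C  [3 reads]
#6 VA=0x183000930 (r,user):
  lvl0: tbl 0x30, slot 6 ⇒ 0x4D007 (P1/RW1/US1/PS0)
  lvl1: tbl 0x4D, slot 24 ⇒ 0x58000 (P0/RW0/US0/PS0)
  → PAGE_NOT_PRESENT  (2 entries read)

Access #5 PA: 0x4BF2C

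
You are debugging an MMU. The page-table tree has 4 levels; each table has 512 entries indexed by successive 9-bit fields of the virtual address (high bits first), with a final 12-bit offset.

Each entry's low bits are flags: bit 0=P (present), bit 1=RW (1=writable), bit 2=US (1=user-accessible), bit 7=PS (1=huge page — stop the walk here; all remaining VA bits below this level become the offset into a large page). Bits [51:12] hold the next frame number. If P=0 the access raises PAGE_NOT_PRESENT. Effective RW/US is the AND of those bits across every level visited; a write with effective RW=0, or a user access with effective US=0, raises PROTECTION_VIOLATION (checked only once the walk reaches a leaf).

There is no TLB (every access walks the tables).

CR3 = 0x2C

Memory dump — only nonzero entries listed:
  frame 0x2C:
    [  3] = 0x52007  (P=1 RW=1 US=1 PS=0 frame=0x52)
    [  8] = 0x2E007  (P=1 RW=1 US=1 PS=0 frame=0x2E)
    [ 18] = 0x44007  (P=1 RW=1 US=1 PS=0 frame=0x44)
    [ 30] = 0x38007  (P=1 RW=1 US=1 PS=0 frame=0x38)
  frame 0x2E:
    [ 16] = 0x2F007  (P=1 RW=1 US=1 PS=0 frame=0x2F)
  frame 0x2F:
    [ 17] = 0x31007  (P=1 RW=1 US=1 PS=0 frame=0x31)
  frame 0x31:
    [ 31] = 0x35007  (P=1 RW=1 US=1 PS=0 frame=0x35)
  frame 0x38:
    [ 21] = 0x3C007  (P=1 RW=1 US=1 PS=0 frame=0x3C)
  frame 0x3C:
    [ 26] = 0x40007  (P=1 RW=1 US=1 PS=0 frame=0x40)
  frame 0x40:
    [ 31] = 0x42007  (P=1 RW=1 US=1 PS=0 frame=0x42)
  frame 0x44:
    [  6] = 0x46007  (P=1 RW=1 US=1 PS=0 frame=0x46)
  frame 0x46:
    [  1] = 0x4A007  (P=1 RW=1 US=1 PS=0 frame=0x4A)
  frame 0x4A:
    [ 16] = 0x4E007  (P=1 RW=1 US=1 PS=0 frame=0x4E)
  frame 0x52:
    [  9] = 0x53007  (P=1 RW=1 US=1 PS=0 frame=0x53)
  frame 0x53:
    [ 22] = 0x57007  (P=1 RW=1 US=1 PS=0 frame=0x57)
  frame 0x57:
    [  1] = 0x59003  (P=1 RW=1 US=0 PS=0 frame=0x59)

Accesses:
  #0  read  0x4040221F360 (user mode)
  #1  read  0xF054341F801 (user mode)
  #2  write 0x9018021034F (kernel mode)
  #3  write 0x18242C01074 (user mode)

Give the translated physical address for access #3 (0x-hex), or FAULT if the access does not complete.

Walk each access:
#0 VA=0x4040221F360 (r,user):
  lvl0: tbl 0x2C, slot 8 ⇒ 0x2E007 (P1/RW1/US1/PS0)
  lvl1: tbl 0x2E, slot 16 ⇒ 0x2F007 (P1/RW1/US1/PS0)
  lvl2: tbl 0x2F, slot 17 ⇒ 0x31007 (P1/RW1/US1/PS0)
  lvl3: tbl 0x31, slot 31 ⇒ 0x35007 (P1/RW1/US1/PS0)
  → PA=0x35360  (4 entries read)
#1 VA=0xF054341F801 (r,user):
  lvl0: tbl 0x2C, slot 30 ⇒ 0x38007 (P1/RW1/US1/PS0)
  lvl1: tbl 0x38, slot 21 ⇒ 0x3C007 (P1/RW1/US1/PS0)
  lvl2: tbl 0x3C, slot 26 ⇒ 0x40007 (P1/RW1/US1/PS0)
  lvl3: tbl 0x40, slot 31 ⇒ 0x42007 (P1/RW1/US1/PS0)
  → PA=0x42801  (4 entries read)
#2 VA=0x9018021034F (w,kernel):
  lvl0: tbl 0x2C, slot 18 ⇒ 0x44007 (P1/RW1/US1/PS0)
  lvl1: tbl 0x44, slot 6 ⇒ 0x46007 (P1/RW1/US1/PS0)
  lvl2: tbl 0x46, slot 1 ⇒ 0x4A007 (P1/RW1/US1/PS0)
  lvl3: tbl 0x4A, slot 16 ⇒ 0x4E007 (P1/RW1/US1/PS0)
  → PA=0x4E34F  (4 entries read)
#3 VA=0x18242C01074 (w,user):
  lvl0: tbl 0x2C, slot 3 ⇒ 0x52007 (P1/RW1/US1/PS0)
  lvl1: tbl 0x52, slot 9 ⇒ 0x53007 (P1/RW1/US1/PS0)
  lvl2: tbl 0x53, slot 22 ⇒ 0x57007 (P1/RW1/US1/PS0)
  lvl3: tbl 0x57, slot 1 ⇒ 0x59003 (P1/RW1/US0/PS0)
  ✗ PROTECTION_VIOLATION  [4 reads]

Access #3 PA: FAULT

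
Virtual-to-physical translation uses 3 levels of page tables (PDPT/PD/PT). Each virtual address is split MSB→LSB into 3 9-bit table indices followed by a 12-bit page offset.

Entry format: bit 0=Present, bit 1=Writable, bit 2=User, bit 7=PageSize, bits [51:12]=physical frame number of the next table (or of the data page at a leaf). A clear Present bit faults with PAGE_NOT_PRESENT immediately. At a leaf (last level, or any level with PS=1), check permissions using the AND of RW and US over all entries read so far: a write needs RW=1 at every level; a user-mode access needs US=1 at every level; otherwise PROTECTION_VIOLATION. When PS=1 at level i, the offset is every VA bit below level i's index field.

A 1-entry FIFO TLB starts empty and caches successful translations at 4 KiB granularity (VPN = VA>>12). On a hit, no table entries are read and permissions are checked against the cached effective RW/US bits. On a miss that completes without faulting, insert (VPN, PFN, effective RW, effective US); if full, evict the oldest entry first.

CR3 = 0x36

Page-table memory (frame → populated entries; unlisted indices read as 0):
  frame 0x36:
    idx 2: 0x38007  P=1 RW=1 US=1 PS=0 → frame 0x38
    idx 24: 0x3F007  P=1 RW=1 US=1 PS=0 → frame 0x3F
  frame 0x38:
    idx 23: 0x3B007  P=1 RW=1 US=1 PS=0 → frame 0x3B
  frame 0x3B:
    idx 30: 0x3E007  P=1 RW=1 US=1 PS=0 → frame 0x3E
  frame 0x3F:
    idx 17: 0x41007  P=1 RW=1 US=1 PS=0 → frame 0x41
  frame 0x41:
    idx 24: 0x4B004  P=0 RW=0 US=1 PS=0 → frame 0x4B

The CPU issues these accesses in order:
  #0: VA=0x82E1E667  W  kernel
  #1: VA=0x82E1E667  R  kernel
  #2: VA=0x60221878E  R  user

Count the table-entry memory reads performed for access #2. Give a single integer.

Trace:
#0 VA=0x82E1E667 (w,kernel):
  lvl0: tbl 0x36, slot 2 ⇒ 0x38007 (P1/RW1/US1/PS0)
  lvl1: tbl 0x38, slot 23 ⇒ 0x3B007 (P1/RW1/US1/PS0)
  lvl2: tbl 0x3B, slot 30 ⇒ 0x3E007 (P1/RW1/US1/PS0)
  → PA=0x3E667  (3 entries read)
#1 VA=0x82E1E667 (r,kernel):
  TLB hit vpn=0x82E1E → PA=0x3E667
#2 VA=0x60221878E (r,user):
  lvl0: tbl 0x36, slot 24 ⇒ 0x3F007 (P1/RW1/US1/PS0)
  lvl1: tbl 0x3F, slot 17 ⇒ 0x41007 (P1/RW1/US1/PS0)
  lvl2: tbl 0x41, slot 24 ⇒ 0x4B004 (P0/RW0/US1/PS0)
  ✗ PAGE_NOT_PRESENT  [3 reads]

Entries read for #2: 3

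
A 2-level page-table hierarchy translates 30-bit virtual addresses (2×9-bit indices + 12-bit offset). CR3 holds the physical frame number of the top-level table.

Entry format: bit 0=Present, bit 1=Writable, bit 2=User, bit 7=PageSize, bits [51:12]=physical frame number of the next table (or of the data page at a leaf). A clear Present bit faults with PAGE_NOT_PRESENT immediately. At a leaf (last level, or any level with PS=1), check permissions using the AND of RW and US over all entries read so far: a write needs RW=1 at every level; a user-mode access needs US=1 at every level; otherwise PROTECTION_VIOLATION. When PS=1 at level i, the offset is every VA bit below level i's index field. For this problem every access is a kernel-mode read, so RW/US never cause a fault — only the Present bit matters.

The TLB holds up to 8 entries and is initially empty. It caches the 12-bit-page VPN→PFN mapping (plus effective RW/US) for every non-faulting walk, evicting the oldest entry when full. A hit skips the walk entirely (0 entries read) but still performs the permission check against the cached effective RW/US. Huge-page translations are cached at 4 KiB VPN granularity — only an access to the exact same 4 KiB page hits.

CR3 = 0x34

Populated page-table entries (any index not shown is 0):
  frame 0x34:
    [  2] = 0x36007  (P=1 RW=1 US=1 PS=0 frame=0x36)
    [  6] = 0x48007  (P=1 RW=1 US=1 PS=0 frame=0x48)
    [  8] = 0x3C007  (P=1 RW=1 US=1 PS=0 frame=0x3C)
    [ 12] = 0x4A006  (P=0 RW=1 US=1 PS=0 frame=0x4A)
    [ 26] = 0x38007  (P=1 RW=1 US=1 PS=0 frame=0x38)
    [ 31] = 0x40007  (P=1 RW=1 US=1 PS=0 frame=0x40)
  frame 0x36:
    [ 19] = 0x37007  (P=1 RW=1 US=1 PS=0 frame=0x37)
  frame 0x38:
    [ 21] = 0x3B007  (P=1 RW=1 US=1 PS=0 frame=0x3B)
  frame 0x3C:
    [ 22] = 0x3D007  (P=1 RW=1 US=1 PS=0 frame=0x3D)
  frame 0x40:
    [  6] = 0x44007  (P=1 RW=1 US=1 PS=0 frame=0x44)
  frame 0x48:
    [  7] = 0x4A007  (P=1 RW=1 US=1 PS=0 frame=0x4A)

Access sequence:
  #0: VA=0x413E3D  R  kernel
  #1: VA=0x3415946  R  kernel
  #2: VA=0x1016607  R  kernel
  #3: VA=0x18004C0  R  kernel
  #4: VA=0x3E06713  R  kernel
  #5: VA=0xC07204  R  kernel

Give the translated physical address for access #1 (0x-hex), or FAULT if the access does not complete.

Trace:
#0 VA=0x413E3D (r,kernel):
  [0] read 0x34 idx=2: raw=0x36007 flags P=1 W=1 U=1 S=0
  [1] read 0x36 idx=19: raw=0x37007 flags P=1 W=1 U=1 S=0
  ⇒ phys 0x37E3D  [2 reads]
#1 VA=0x3415946 (r,kernel):
  [0] read 0x34 idx=26: raw=0x38007 flags P=1 W=1 U=1 S=0
  [1] read 0x38 idx=21: raw=0x3B007 flags P=1 W=1 U=1 S=0
  ⇒ phys 0x3B946  [2 reads]
#2 VA=0x1016607 (r,kernel):
  [0] read 0x34 idx=8: raw=0x3C007 flags P=1 W=1 U=1 S=0
  [1] read 0x3C idx=22: raw=0x3D007 flags P=1 W=1 U=1 S=0
  ⇒ phys 0x3D607  [2 reads]
#3 VA=0x18004C0 (r,kernel):
  [0] read 0x34 idx=12: raw=0x4A006 flags P=0 W=1 U=1 S=0
  ✗ PAGE_NOT_PRESENT  [1 reads]
#4 VA=0x3E06713 (r,kernel):
  [0] read 0x34 idx=31: raw=0x40007 flags P=1 W=1 U=1 S=0
  [1] read 0x40 idx=6: raw=0x44007 flags P=1 W=1 U=1 S=0
  ⇒ phys 0x44713  [2 reads]
#5 VA=0xC07204 (r,kernel):
  [0] read 0x34 idx=6: raw=0x48007 flags P=1 W=1 U=1 S=0
  [1] read 0x48 idx=7: raw=0x4A007 flags P=1 W=1 U=1 S=0
  ⇒ phys 0x4A204  [2 reads]

Access #1 PA: 0x3B946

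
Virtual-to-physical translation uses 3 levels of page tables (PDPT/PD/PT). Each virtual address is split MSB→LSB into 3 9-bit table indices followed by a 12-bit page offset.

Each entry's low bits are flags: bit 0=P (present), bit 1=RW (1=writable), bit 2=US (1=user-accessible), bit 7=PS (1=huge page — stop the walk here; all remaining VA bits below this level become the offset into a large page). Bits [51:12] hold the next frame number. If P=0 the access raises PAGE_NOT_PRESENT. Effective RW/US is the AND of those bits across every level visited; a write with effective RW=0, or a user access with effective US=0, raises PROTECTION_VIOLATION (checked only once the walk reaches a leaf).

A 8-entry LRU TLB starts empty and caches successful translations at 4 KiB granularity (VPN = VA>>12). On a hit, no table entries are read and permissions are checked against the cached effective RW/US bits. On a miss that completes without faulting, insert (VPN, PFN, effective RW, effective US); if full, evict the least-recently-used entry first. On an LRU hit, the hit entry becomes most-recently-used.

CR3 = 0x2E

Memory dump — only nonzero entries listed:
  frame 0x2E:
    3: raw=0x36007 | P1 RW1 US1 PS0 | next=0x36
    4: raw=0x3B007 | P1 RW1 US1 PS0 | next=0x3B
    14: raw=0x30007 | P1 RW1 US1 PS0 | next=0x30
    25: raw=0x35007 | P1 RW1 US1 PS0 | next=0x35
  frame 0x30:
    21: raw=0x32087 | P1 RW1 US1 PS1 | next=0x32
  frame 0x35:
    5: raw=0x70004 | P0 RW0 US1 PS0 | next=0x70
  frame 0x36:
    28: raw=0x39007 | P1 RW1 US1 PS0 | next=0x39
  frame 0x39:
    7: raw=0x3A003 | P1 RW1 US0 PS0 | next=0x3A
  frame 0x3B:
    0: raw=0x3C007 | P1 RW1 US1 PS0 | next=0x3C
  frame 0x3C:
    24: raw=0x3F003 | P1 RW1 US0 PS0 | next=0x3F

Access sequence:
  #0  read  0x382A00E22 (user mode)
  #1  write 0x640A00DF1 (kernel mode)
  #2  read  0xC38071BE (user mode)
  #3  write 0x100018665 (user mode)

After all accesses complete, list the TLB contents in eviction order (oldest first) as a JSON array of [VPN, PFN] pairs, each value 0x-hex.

Walk each access:
#0 VA=0x382A00E22 (r,user):
  L0 @0x2E[14] → 0x30007  P=1,RW=1,US=1,PS=0
  L1 @0x30[21] → 0x32087  P=1,RW=1,US=1,PS=1
  → PA=0x32E22 (huge @L1)  (2 entries read)
#1 VA=0x640A00DF1 (w,kernel):
  L0 @0x2E[25] → 0x35007  P=1,RW=1,US=1,PS=0
  L1 @0x35[5] → 0x70004  P=0,RW=0,US=1,PS=0
  ✗ PAGE_NOT_PRESENT  [2 reads]
#2 VA=0xC38071BE (r,user):
  L0 @0x2E[3] → 0x36007  P=1,RW=1,US=1,PS=0
  L1 @0x36[28] → 0x39007  P=1,RW=1,US=1,PS=0
  L2 @0x39[7] → 0x3A003  P=1,RW=1,US=0,PS=0
  ✗ PROTECTION_VIOLATION  [3 reads]
#3 VA=0x100018665 (w,user):
  L0 @0x2E[4] → 0x3B007  P=1,RW=1,US=1,PS=0
  L1 @0x3B[0] → 0x3C007  P=1,RW=1,US=1,PS=0
  L2 @0x3C[24] → 0x3F003  P=1,RW=1,US=0,PS=0
  ✗ PROTECTION_VIOLATION  [3 reads]

TLB: [["0x382A00", "0x32"]]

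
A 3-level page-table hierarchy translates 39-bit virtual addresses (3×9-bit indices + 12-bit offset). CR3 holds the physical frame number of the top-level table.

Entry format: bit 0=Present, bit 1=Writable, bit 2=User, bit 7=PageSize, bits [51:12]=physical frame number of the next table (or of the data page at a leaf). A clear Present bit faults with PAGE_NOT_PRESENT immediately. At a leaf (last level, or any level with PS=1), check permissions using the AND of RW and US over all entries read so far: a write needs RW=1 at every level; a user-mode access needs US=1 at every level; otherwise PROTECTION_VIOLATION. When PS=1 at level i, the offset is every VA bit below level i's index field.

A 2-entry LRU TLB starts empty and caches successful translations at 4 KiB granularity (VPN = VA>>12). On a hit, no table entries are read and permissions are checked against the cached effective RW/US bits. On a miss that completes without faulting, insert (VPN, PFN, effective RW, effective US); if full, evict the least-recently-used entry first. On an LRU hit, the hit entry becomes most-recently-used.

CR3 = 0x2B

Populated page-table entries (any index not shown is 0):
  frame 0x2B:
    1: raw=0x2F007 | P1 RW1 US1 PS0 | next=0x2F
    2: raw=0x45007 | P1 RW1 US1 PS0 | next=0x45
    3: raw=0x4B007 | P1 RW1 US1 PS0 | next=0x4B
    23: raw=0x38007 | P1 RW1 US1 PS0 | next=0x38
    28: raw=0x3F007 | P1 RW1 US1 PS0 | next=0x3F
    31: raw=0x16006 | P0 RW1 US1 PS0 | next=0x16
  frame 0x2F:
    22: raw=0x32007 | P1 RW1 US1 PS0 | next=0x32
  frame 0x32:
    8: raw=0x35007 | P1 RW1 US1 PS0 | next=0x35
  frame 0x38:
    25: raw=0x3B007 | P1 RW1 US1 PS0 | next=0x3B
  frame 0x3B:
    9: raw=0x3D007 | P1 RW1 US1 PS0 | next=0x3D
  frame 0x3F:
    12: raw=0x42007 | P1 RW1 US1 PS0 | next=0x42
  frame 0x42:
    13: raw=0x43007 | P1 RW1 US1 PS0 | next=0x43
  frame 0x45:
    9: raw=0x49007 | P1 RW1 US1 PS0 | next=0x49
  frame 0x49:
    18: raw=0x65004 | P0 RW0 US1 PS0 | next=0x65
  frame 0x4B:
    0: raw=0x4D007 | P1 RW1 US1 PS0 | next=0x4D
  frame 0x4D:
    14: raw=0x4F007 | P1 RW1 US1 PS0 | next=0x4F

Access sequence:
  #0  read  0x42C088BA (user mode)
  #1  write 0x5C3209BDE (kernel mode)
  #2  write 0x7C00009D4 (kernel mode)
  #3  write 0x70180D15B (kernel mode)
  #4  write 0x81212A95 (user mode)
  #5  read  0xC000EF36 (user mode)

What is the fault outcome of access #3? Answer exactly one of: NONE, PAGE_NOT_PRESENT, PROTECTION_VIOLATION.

Trace:
#0 VA=0x42C088BA (r,user):
  [0] read 0x2B idx=1: raw=0x2F007 flags P=1 W=1 U=1 S=0
  [1] read 0x2F idx=22: raw=0x32007 flags P=1 W=1 U=1 S=0
  [2] read 0x32 idx=8: raw=0x35007 flags P=1 W=1 U=1 S=0
  ✓ 0x358BA  — 3 lookups
#1 VA=0x5C3209BDE (w,kernel):
  [0] read 0x2B idx=23: raw=0x38007 flags P=1 W=1 U=1 S=0
  [1] read 0x38 idx=25: raw=0x3B007 flags P=1 W=1 U=1 S=0
  [2] read 0x3B idx=9: raw=0x3D007 flags P=1 W=1 U=1 S=0
  ✓ 0x3DBDE  — 3 lookups
#2 VA=0x7C00009D4 (w,kernel):
  [0] read 0x2B idx=31: raw=0x16006 flags P=0 W=1 U=1 S=0
  → PAGE_NOT_PRESENT  (1 entries read)
#3 VA=0x70180D15B (w,kernel):
  [0] read 0x2B idx=28: raw=0x3F007 flags P=1 W=1 U=1 S=0
  [1] read 0x3F idx=12: raw=0x42007 flags P=1 W=1 U=1 S=0
  [2] read 0x42 idx=13: raw=0x43007 flags P=1 W=1 U=1 S=0
  ✓ 0x4315B  — 3 lookups
#4 VA=0x81212A95 (w,user):
  [0] read 0x2B idx=2: raw=0x45007 flags P=1 W=1 U=1 S=0
  [1] read 0x45 idx=9: raw=0x49007 flags P=1 W=1 U=1 S=0
  [2] read 0x49 idx=18: raw=0x65004 flags P=0 W=0 U=1 S=0
  → PAGE_NOT_PRESENT  (3 entries read)
#5 VA=0xC000EF36 (r,user):
  [0] read 0x2B idx=3: raw=0x4B007 flags P=1 W=1 U=1 S=0
  [1] read 0x4B idx=0: raw=0x4D007 flags P=1 W=1 U=1 S=0
  [2] read 0x4D idx=14: raw=0x4F007 flags P=1 W=1 U=1 S=0
  ✓ 0x4FF36  — 3 lookups

Access #3 fault: NONE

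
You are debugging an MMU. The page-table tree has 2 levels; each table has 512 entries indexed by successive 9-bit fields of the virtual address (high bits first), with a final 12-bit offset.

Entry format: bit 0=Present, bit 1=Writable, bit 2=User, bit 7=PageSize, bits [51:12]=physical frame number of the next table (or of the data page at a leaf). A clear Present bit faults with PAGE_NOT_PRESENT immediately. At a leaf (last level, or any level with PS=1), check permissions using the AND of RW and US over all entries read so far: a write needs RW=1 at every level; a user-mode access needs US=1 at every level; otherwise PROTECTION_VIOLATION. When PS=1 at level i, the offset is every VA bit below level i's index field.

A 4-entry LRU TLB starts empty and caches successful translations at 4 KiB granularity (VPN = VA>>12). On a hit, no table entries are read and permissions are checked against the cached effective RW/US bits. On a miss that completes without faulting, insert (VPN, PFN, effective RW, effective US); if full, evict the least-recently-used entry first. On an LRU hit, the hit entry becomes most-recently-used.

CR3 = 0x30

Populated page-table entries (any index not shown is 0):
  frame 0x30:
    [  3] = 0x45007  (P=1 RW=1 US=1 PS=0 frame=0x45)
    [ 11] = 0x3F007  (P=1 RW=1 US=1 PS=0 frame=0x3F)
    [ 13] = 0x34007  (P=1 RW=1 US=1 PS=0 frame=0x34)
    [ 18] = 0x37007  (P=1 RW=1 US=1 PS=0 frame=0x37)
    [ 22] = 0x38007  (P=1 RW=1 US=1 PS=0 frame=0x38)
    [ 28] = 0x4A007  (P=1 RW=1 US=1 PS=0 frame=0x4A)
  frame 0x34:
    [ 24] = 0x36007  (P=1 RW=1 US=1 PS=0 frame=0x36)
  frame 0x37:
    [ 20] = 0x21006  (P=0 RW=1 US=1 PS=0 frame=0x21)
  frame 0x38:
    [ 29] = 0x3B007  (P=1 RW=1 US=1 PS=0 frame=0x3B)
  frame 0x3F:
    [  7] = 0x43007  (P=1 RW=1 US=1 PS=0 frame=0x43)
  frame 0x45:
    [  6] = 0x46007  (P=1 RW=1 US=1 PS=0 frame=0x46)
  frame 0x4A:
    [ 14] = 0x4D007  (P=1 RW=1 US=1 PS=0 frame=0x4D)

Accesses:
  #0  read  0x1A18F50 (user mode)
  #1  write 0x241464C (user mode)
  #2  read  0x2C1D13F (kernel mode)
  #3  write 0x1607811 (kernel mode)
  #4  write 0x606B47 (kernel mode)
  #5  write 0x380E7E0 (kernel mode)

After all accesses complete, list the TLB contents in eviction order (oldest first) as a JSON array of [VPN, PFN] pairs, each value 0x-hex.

Trace:
#0 VA=0x1A18F50 (r,user):
  L0 @0x30[13] → 0x34007  P=1,RW=1,US=1,PS=0
  L1 @0x34[24] → 0x36007  P=1,RW=1,US=1,PS=0
  ✓ 0x36F50  — 2 lookups
#1 VA=0x241464C (w,user):
  L0 @0x30[18] → 0x37007  P=1,RW=1,US=1,PS=0
  L1 @0x37[20] → 0x21006  P=0,RW=1,US=1,PS=0
  ⇒ fault: PAGE_NOT_PRESENT  — 2 lookups
#2 VA=0x2C1D13F (r,kernel):
  L0 @0x30[22] → 0x38007  P=1,RW=1,US=1,PS=0
  L1 @0x38[29] → 0x3B007  P=1,RW=1,US=1,PS=0
  ✓ 0x3B13F  — 2 lookups
#3 VA=0x1607811 (w,kernel):
  L0 @0x30[11] → 0x3F007  P=1,RW=1,US=1,PS=0
  L1 @0x3F[7] → 0x43007  P=1,RW=1,US=1,PS=0
  ✓ 0x43811  — 2 lookups
#4 VA=0x606B47 (w,kernel):
  L0 @0x30[3] → 0x45007  P=1,RW=1,US=1,PS=0
  L1 @0x45[6] → 0x46007  P=1,RW=1,US=1,PS=0
  ✓ 0x46B47  — 2 lookups
#5 VA=0x380E7E0 (w,kernel):
  L0 @0x30[28] → 0x4A007  P=1,RW=1,US=1,PS=0
  L1 @0x4A[14] → 0x4D007  P=1,RW=1,US=1,PS=0
  ✓ 0x4D7E0  — 2 lookups

TLB: [["0x2C1D", "0x3B"], ["0x1607", "0x43"], ["0x606", "0x46"], ["0x380E", "0x4D"]]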